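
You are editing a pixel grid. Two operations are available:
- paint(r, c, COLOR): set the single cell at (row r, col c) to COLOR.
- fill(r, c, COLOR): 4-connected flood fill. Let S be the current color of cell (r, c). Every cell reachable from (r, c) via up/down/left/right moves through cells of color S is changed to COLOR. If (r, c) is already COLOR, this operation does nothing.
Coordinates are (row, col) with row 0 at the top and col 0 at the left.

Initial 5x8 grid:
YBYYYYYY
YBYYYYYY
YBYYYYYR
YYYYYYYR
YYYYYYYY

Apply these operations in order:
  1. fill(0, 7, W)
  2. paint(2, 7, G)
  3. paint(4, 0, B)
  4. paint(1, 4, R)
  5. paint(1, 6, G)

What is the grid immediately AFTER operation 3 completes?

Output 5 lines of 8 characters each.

After op 1 fill(0,7,W) [35 cells changed]:
WBWWWWWW
WBWWWWWW
WBWWWWWR
WWWWWWWR
WWWWWWWW
After op 2 paint(2,7,G):
WBWWWWWW
WBWWWWWW
WBWWWWWG
WWWWWWWR
WWWWWWWW
After op 3 paint(4,0,B):
WBWWWWWW
WBWWWWWW
WBWWWWWG
WWWWWWWR
BWWWWWWW

Answer: WBWWWWWW
WBWWWWWW
WBWWWWWG
WWWWWWWR
BWWWWWWW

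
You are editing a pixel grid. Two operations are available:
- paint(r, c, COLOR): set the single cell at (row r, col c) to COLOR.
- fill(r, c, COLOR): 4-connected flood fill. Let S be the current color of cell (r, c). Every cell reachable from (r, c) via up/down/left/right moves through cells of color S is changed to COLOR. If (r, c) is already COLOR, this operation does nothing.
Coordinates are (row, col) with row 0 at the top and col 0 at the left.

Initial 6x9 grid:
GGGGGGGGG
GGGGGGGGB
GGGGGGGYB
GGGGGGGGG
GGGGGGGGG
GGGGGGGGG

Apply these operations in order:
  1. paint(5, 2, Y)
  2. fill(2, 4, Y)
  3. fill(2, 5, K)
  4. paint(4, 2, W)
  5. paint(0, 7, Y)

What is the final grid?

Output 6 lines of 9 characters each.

After op 1 paint(5,2,Y):
GGGGGGGGG
GGGGGGGGB
GGGGGGGYB
GGGGGGGGG
GGGGGGGGG
GGYGGGGGG
After op 2 fill(2,4,Y) [50 cells changed]:
YYYYYYYYY
YYYYYYYYB
YYYYYYYYB
YYYYYYYYY
YYYYYYYYY
YYYYYYYYY
After op 3 fill(2,5,K) [52 cells changed]:
KKKKKKKKK
KKKKKKKKB
KKKKKKKKB
KKKKKKKKK
KKKKKKKKK
KKKKKKKKK
After op 4 paint(4,2,W):
KKKKKKKKK
KKKKKKKKB
KKKKKKKKB
KKKKKKKKK
KKWKKKKKK
KKKKKKKKK
After op 5 paint(0,7,Y):
KKKKKKKYK
KKKKKKKKB
KKKKKKKKB
KKKKKKKKK
KKWKKKKKK
KKKKKKKKK

Answer: KKKKKKKYK
KKKKKKKKB
KKKKKKKKB
KKKKKKKKK
KKWKKKKKK
KKKKKKKKK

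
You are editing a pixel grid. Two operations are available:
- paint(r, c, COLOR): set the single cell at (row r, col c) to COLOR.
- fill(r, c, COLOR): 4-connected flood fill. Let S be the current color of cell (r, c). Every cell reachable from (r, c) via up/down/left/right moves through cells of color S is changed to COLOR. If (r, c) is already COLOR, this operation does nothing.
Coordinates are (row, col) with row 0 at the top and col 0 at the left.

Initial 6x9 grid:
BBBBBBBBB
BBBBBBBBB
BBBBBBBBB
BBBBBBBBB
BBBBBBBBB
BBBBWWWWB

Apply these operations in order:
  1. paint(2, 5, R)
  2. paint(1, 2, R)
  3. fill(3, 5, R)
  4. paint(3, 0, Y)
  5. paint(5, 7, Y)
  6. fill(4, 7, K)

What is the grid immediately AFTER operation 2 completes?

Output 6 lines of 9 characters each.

After op 1 paint(2,5,R):
BBBBBBBBB
BBBBBBBBB
BBBBBRBBB
BBBBBBBBB
BBBBBBBBB
BBBBWWWWB
After op 2 paint(1,2,R):
BBBBBBBBB
BBRBBBBBB
BBBBBRBBB
BBBBBBBBB
BBBBBBBBB
BBBBWWWWB

Answer: BBBBBBBBB
BBRBBBBBB
BBBBBRBBB
BBBBBBBBB
BBBBBBBBB
BBBBWWWWB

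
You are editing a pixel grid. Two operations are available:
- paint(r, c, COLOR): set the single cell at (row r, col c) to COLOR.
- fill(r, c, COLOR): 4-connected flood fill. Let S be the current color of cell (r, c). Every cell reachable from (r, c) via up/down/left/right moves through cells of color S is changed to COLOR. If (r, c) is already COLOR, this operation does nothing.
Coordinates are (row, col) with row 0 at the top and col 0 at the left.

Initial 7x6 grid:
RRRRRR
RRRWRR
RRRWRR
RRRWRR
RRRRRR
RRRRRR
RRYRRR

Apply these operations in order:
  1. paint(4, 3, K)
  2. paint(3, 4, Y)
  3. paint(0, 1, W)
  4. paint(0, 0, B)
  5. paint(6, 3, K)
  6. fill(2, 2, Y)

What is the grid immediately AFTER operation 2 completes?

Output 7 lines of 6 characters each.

After op 1 paint(4,3,K):
RRRRRR
RRRWRR
RRRWRR
RRRWRR
RRRKRR
RRRRRR
RRYRRR
After op 2 paint(3,4,Y):
RRRRRR
RRRWRR
RRRWRR
RRRWYR
RRRKRR
RRRRRR
RRYRRR

Answer: RRRRRR
RRRWRR
RRRWRR
RRRWYR
RRRKRR
RRRRRR
RRYRRR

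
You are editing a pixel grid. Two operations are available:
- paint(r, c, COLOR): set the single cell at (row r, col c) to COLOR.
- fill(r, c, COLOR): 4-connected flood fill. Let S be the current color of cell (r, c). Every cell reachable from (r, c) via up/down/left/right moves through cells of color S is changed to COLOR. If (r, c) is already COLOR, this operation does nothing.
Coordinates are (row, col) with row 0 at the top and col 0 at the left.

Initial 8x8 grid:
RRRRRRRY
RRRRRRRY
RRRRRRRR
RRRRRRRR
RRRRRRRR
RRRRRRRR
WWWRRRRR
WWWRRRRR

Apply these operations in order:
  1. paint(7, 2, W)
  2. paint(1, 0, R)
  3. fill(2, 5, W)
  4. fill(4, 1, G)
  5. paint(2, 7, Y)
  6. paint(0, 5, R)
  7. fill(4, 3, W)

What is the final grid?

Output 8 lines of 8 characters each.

After op 1 paint(7,2,W):
RRRRRRRY
RRRRRRRY
RRRRRRRR
RRRRRRRR
RRRRRRRR
RRRRRRRR
WWWRRRRR
WWWRRRRR
After op 2 paint(1,0,R):
RRRRRRRY
RRRRRRRY
RRRRRRRR
RRRRRRRR
RRRRRRRR
RRRRRRRR
WWWRRRRR
WWWRRRRR
After op 3 fill(2,5,W) [56 cells changed]:
WWWWWWWY
WWWWWWWY
WWWWWWWW
WWWWWWWW
WWWWWWWW
WWWWWWWW
WWWWWWWW
WWWWWWWW
After op 4 fill(4,1,G) [62 cells changed]:
GGGGGGGY
GGGGGGGY
GGGGGGGG
GGGGGGGG
GGGGGGGG
GGGGGGGG
GGGGGGGG
GGGGGGGG
After op 5 paint(2,7,Y):
GGGGGGGY
GGGGGGGY
GGGGGGGY
GGGGGGGG
GGGGGGGG
GGGGGGGG
GGGGGGGG
GGGGGGGG
After op 6 paint(0,5,R):
GGGGGRGY
GGGGGGGY
GGGGGGGY
GGGGGGGG
GGGGGGGG
GGGGGGGG
GGGGGGGG
GGGGGGGG
After op 7 fill(4,3,W) [60 cells changed]:
WWWWWRWY
WWWWWWWY
WWWWWWWY
WWWWWWWW
WWWWWWWW
WWWWWWWW
WWWWWWWW
WWWWWWWW

Answer: WWWWWRWY
WWWWWWWY
WWWWWWWY
WWWWWWWW
WWWWWWWW
WWWWWWWW
WWWWWWWW
WWWWWWWW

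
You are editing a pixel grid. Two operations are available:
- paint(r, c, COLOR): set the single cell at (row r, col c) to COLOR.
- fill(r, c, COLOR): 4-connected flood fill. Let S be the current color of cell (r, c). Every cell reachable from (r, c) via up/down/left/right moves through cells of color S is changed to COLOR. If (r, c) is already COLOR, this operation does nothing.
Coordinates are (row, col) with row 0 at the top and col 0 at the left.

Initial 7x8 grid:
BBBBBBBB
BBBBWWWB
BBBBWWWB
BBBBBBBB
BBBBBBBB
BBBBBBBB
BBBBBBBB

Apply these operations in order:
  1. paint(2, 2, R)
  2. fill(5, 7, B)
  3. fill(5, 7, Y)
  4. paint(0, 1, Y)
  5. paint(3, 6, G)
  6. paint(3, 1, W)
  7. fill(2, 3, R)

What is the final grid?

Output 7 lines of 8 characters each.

After op 1 paint(2,2,R):
BBBBBBBB
BBBBWWWB
BBRBWWWB
BBBBBBBB
BBBBBBBB
BBBBBBBB
BBBBBBBB
After op 2 fill(5,7,B) [0 cells changed]:
BBBBBBBB
BBBBWWWB
BBRBWWWB
BBBBBBBB
BBBBBBBB
BBBBBBBB
BBBBBBBB
After op 3 fill(5,7,Y) [49 cells changed]:
YYYYYYYY
YYYYWWWY
YYRYWWWY
YYYYYYYY
YYYYYYYY
YYYYYYYY
YYYYYYYY
After op 4 paint(0,1,Y):
YYYYYYYY
YYYYWWWY
YYRYWWWY
YYYYYYYY
YYYYYYYY
YYYYYYYY
YYYYYYYY
After op 5 paint(3,6,G):
YYYYYYYY
YYYYWWWY
YYRYWWWY
YYYYYYGY
YYYYYYYY
YYYYYYYY
YYYYYYYY
After op 6 paint(3,1,W):
YYYYYYYY
YYYYWWWY
YYRYWWWY
YWYYYYGY
YYYYYYYY
YYYYYYYY
YYYYYYYY
After op 7 fill(2,3,R) [47 cells changed]:
RRRRRRRR
RRRRWWWR
RRRRWWWR
RWRRRRGR
RRRRRRRR
RRRRRRRR
RRRRRRRR

Answer: RRRRRRRR
RRRRWWWR
RRRRWWWR
RWRRRRGR
RRRRRRRR
RRRRRRRR
RRRRRRRR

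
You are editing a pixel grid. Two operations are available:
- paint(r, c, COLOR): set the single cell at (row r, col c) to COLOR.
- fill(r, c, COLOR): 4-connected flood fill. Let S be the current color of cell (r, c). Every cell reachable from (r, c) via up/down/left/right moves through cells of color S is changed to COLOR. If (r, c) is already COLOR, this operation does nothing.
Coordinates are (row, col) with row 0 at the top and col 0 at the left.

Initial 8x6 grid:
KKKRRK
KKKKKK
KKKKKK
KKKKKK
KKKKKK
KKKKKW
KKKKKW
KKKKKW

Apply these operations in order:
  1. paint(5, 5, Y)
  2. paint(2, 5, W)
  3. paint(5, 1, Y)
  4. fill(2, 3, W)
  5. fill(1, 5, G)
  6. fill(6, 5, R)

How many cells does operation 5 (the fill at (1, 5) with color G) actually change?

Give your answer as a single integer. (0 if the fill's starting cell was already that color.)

Answer: 44

Derivation:
After op 1 paint(5,5,Y):
KKKRRK
KKKKKK
KKKKKK
KKKKKK
KKKKKK
KKKKKY
KKKKKW
KKKKKW
After op 2 paint(2,5,W):
KKKRRK
KKKKKK
KKKKKW
KKKKKK
KKKKKK
KKKKKY
KKKKKW
KKKKKW
After op 3 paint(5,1,Y):
KKKRRK
KKKKKK
KKKKKW
KKKKKK
KKKKKK
KYKKKY
KKKKKW
KKKKKW
After op 4 fill(2,3,W) [41 cells changed]:
WWWRRW
WWWWWW
WWWWWW
WWWWWW
WWWWWW
WYWWWY
WWWWWW
WWWWWW
After op 5 fill(1,5,G) [44 cells changed]:
GGGRRG
GGGGGG
GGGGGG
GGGGGG
GGGGGG
GYGGGY
GGGGGG
GGGGGG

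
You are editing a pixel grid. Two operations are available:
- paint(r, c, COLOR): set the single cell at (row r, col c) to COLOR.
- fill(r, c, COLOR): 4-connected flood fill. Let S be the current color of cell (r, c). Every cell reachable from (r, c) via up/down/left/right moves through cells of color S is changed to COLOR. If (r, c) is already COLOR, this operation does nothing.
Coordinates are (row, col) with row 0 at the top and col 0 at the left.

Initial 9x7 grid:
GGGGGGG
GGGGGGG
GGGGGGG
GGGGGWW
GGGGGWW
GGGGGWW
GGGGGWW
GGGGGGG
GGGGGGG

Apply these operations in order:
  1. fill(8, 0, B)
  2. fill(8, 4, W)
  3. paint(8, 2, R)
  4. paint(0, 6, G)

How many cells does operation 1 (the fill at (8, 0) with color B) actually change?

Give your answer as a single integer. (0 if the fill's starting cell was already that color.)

After op 1 fill(8,0,B) [55 cells changed]:
BBBBBBB
BBBBBBB
BBBBBBB
BBBBBWW
BBBBBWW
BBBBBWW
BBBBBWW
BBBBBBB
BBBBBBB

Answer: 55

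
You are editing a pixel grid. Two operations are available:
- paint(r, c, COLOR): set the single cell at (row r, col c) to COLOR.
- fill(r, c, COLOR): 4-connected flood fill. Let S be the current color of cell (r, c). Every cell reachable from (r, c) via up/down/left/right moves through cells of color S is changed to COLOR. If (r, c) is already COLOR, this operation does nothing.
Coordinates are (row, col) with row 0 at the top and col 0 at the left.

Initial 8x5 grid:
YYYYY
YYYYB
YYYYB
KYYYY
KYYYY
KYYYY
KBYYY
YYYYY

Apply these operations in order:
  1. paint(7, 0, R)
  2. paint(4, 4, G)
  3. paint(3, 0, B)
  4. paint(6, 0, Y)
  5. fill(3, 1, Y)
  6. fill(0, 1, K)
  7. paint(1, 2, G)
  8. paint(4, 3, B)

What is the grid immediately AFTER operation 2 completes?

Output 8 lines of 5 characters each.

Answer: YYYYY
YYYYB
YYYYB
KYYYY
KYYYG
KYYYY
KBYYY
RYYYY

Derivation:
After op 1 paint(7,0,R):
YYYYY
YYYYB
YYYYB
KYYYY
KYYYY
KYYYY
KBYYY
RYYYY
After op 2 paint(4,4,G):
YYYYY
YYYYB
YYYYB
KYYYY
KYYYG
KYYYY
KBYYY
RYYYY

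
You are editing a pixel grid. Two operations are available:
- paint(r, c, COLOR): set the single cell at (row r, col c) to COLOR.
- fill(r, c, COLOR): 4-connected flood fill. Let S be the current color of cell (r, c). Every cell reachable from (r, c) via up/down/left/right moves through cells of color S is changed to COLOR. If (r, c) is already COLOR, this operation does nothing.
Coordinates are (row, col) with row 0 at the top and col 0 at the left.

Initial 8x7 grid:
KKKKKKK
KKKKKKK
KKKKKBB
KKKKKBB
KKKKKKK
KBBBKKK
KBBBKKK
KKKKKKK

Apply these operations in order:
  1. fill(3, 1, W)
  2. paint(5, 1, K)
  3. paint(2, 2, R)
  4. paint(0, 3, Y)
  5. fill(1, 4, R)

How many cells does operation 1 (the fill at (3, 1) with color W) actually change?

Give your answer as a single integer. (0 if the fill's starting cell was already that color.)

Answer: 46

Derivation:
After op 1 fill(3,1,W) [46 cells changed]:
WWWWWWW
WWWWWWW
WWWWWBB
WWWWWBB
WWWWWWW
WBBBWWW
WBBBWWW
WWWWWWW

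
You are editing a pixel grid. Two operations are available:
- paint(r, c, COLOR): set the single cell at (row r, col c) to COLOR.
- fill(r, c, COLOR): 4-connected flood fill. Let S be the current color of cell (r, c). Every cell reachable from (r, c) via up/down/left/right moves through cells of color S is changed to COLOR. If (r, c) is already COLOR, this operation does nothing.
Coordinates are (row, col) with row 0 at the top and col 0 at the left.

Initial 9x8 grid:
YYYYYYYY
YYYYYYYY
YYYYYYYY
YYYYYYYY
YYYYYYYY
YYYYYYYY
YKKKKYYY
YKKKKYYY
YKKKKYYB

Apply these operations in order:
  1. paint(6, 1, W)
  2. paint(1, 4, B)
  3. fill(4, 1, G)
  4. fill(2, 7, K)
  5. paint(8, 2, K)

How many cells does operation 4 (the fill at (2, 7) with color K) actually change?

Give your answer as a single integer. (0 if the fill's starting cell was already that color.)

After op 1 paint(6,1,W):
YYYYYYYY
YYYYYYYY
YYYYYYYY
YYYYYYYY
YYYYYYYY
YYYYYYYY
YWKKKYYY
YKKKKYYY
YKKKKYYB
After op 2 paint(1,4,B):
YYYYYYYY
YYYYBYYY
YYYYYYYY
YYYYYYYY
YYYYYYYY
YYYYYYYY
YWKKKYYY
YKKKKYYY
YKKKKYYB
After op 3 fill(4,1,G) [58 cells changed]:
GGGGGGGG
GGGGBGGG
GGGGGGGG
GGGGGGGG
GGGGGGGG
GGGGGGGG
GWKKKGGG
GKKKKGGG
GKKKKGGB
After op 4 fill(2,7,K) [58 cells changed]:
KKKKKKKK
KKKKBKKK
KKKKKKKK
KKKKKKKK
KKKKKKKK
KKKKKKKK
KWKKKKKK
KKKKKKKK
KKKKKKKB

Answer: 58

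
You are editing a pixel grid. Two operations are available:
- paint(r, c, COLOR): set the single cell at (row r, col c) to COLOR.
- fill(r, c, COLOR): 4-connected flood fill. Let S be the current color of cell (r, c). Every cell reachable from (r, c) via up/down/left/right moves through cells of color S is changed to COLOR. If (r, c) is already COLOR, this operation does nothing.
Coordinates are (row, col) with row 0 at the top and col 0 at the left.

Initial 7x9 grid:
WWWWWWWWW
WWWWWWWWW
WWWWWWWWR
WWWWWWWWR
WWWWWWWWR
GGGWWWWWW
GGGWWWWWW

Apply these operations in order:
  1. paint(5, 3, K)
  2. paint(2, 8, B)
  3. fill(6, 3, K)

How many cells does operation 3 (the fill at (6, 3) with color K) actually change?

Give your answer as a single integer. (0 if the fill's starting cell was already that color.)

After op 1 paint(5,3,K):
WWWWWWWWW
WWWWWWWWW
WWWWWWWWR
WWWWWWWWR
WWWWWWWWR
GGGKWWWWW
GGGWWWWWW
After op 2 paint(2,8,B):
WWWWWWWWW
WWWWWWWWW
WWWWWWWWB
WWWWWWWWR
WWWWWWWWR
GGGKWWWWW
GGGWWWWWW
After op 3 fill(6,3,K) [53 cells changed]:
KKKKKKKKK
KKKKKKKKK
KKKKKKKKB
KKKKKKKKR
KKKKKKKKR
GGGKKKKKK
GGGKKKKKK

Answer: 53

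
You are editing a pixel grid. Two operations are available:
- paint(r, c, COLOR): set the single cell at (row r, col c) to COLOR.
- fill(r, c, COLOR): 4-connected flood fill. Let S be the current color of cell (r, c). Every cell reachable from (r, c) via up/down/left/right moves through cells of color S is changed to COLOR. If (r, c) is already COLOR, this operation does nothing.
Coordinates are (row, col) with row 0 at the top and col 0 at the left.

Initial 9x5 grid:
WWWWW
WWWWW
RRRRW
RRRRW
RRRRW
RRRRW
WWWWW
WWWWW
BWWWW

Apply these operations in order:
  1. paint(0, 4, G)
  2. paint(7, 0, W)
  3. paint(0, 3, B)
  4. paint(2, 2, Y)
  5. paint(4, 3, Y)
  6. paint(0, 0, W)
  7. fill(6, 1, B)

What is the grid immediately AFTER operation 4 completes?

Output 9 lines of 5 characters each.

Answer: WWWBG
WWWWW
RRYRW
RRRRW
RRRRW
RRRRW
WWWWW
WWWWW
BWWWW

Derivation:
After op 1 paint(0,4,G):
WWWWG
WWWWW
RRRRW
RRRRW
RRRRW
RRRRW
WWWWW
WWWWW
BWWWW
After op 2 paint(7,0,W):
WWWWG
WWWWW
RRRRW
RRRRW
RRRRW
RRRRW
WWWWW
WWWWW
BWWWW
After op 3 paint(0,3,B):
WWWBG
WWWWW
RRRRW
RRRRW
RRRRW
RRRRW
WWWWW
WWWWW
BWWWW
After op 4 paint(2,2,Y):
WWWBG
WWWWW
RRYRW
RRRRW
RRRRW
RRRRW
WWWWW
WWWWW
BWWWW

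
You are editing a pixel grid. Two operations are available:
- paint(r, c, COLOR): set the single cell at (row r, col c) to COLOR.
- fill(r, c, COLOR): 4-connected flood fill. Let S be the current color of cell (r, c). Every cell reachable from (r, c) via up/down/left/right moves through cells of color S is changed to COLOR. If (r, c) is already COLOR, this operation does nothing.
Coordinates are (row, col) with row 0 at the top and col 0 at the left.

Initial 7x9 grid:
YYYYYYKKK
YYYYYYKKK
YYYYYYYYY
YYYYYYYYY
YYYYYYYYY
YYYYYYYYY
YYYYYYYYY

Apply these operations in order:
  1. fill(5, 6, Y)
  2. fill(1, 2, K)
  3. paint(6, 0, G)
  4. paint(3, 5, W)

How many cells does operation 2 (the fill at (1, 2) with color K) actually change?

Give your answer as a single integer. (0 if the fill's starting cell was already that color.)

After op 1 fill(5,6,Y) [0 cells changed]:
YYYYYYKKK
YYYYYYKKK
YYYYYYYYY
YYYYYYYYY
YYYYYYYYY
YYYYYYYYY
YYYYYYYYY
After op 2 fill(1,2,K) [57 cells changed]:
KKKKKKKKK
KKKKKKKKK
KKKKKKKKK
KKKKKKKKK
KKKKKKKKK
KKKKKKKKK
KKKKKKKKK

Answer: 57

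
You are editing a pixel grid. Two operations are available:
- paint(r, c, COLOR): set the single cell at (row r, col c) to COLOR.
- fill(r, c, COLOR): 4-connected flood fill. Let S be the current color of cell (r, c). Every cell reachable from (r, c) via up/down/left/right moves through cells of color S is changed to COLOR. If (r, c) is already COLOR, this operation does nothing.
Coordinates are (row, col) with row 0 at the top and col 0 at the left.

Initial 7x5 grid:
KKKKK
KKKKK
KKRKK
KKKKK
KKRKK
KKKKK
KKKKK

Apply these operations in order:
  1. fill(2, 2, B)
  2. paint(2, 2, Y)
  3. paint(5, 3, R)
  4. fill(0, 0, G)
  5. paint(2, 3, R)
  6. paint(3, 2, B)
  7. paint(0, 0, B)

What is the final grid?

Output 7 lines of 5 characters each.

After op 1 fill(2,2,B) [1 cells changed]:
KKKKK
KKKKK
KKBKK
KKKKK
KKRKK
KKKKK
KKKKK
After op 2 paint(2,2,Y):
KKKKK
KKKKK
KKYKK
KKKKK
KKRKK
KKKKK
KKKKK
After op 3 paint(5,3,R):
KKKKK
KKKKK
KKYKK
KKKKK
KKRKK
KKKRK
KKKKK
After op 4 fill(0,0,G) [32 cells changed]:
GGGGG
GGGGG
GGYGG
GGGGG
GGRGG
GGGRG
GGGGG
After op 5 paint(2,3,R):
GGGGG
GGGGG
GGYRG
GGGGG
GGRGG
GGGRG
GGGGG
After op 6 paint(3,2,B):
GGGGG
GGGGG
GGYRG
GGBGG
GGRGG
GGGRG
GGGGG
After op 7 paint(0,0,B):
BGGGG
GGGGG
GGYRG
GGBGG
GGRGG
GGGRG
GGGGG

Answer: BGGGG
GGGGG
GGYRG
GGBGG
GGRGG
GGGRG
GGGGG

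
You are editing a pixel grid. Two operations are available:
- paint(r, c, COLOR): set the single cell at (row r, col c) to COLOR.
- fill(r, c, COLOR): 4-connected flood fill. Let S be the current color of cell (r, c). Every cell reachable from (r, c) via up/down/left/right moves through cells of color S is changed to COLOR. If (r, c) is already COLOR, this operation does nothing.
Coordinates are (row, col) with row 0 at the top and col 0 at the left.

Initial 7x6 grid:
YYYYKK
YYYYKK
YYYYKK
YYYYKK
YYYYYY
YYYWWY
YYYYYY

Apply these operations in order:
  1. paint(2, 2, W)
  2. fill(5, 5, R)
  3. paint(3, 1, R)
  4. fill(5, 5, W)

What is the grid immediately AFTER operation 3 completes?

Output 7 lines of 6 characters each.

After op 1 paint(2,2,W):
YYYYKK
YYYYKK
YYWYKK
YYYYKK
YYYYYY
YYYWWY
YYYYYY
After op 2 fill(5,5,R) [31 cells changed]:
RRRRKK
RRRRKK
RRWRKK
RRRRKK
RRRRRR
RRRWWR
RRRRRR
After op 3 paint(3,1,R):
RRRRKK
RRRRKK
RRWRKK
RRRRKK
RRRRRR
RRRWWR
RRRRRR

Answer: RRRRKK
RRRRKK
RRWRKK
RRRRKK
RRRRRR
RRRWWR
RRRRRR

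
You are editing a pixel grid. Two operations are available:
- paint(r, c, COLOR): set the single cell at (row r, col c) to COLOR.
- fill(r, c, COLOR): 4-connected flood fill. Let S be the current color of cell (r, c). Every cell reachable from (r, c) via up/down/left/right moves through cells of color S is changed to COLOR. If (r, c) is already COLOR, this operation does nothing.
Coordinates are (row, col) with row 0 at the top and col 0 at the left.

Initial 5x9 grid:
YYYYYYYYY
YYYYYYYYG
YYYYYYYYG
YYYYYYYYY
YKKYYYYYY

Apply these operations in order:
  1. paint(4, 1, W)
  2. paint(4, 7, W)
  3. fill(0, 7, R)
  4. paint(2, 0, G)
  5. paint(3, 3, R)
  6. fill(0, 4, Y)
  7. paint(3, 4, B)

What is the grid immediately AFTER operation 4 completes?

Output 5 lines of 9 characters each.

Answer: RRRRRRRRR
RRRRRRRRG
GRRRRRRRG
RRRRRRRRR
RWKRRRRWR

Derivation:
After op 1 paint(4,1,W):
YYYYYYYYY
YYYYYYYYG
YYYYYYYYG
YYYYYYYYY
YWKYYYYYY
After op 2 paint(4,7,W):
YYYYYYYYY
YYYYYYYYG
YYYYYYYYG
YYYYYYYYY
YWKYYYYWY
After op 3 fill(0,7,R) [40 cells changed]:
RRRRRRRRR
RRRRRRRRG
RRRRRRRRG
RRRRRRRRR
RWKRRRRWR
After op 4 paint(2,0,G):
RRRRRRRRR
RRRRRRRRG
GRRRRRRRG
RRRRRRRRR
RWKRRRRWR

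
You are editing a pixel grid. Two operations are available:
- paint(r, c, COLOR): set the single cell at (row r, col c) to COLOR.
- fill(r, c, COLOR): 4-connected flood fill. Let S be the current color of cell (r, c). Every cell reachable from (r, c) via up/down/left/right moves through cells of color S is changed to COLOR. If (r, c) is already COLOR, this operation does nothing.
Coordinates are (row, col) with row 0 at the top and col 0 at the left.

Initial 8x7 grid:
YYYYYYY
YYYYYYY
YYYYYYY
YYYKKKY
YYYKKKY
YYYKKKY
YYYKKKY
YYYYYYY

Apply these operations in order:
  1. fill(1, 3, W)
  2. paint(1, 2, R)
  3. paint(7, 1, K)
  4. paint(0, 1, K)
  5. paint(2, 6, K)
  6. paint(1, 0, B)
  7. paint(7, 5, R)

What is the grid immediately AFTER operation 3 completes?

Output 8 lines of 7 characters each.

After op 1 fill(1,3,W) [44 cells changed]:
WWWWWWW
WWWWWWW
WWWWWWW
WWWKKKW
WWWKKKW
WWWKKKW
WWWKKKW
WWWWWWW
After op 2 paint(1,2,R):
WWWWWWW
WWRWWWW
WWWWWWW
WWWKKKW
WWWKKKW
WWWKKKW
WWWKKKW
WWWWWWW
After op 3 paint(7,1,K):
WWWWWWW
WWRWWWW
WWWWWWW
WWWKKKW
WWWKKKW
WWWKKKW
WWWKKKW
WKWWWWW

Answer: WWWWWWW
WWRWWWW
WWWWWWW
WWWKKKW
WWWKKKW
WWWKKKW
WWWKKKW
WKWWWWW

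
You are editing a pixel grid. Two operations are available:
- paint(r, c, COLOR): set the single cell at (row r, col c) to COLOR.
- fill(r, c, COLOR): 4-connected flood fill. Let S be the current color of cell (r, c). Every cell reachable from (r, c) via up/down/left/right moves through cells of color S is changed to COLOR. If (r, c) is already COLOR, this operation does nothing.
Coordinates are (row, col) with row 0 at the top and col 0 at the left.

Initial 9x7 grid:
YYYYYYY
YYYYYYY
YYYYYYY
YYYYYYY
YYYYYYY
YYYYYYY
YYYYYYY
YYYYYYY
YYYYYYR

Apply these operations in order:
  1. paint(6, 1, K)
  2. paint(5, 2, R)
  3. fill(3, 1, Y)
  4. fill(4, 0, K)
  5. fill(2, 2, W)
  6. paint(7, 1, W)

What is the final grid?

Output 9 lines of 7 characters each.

Answer: WWWWWWW
WWWWWWW
WWWWWWW
WWWWWWW
WWWWWWW
WWRWWWW
WWWWWWW
WWWWWWW
WWWWWWR

Derivation:
After op 1 paint(6,1,K):
YYYYYYY
YYYYYYY
YYYYYYY
YYYYYYY
YYYYYYY
YYYYYYY
YKYYYYY
YYYYYYY
YYYYYYR
After op 2 paint(5,2,R):
YYYYYYY
YYYYYYY
YYYYYYY
YYYYYYY
YYYYYYY
YYRYYYY
YKYYYYY
YYYYYYY
YYYYYYR
After op 3 fill(3,1,Y) [0 cells changed]:
YYYYYYY
YYYYYYY
YYYYYYY
YYYYYYY
YYYYYYY
YYRYYYY
YKYYYYY
YYYYYYY
YYYYYYR
After op 4 fill(4,0,K) [60 cells changed]:
KKKKKKK
KKKKKKK
KKKKKKK
KKKKKKK
KKKKKKK
KKRKKKK
KKKKKKK
KKKKKKK
KKKKKKR
After op 5 fill(2,2,W) [61 cells changed]:
WWWWWWW
WWWWWWW
WWWWWWW
WWWWWWW
WWWWWWW
WWRWWWW
WWWWWWW
WWWWWWW
WWWWWWR
After op 6 paint(7,1,W):
WWWWWWW
WWWWWWW
WWWWWWW
WWWWWWW
WWWWWWW
WWRWWWW
WWWWWWW
WWWWWWW
WWWWWWR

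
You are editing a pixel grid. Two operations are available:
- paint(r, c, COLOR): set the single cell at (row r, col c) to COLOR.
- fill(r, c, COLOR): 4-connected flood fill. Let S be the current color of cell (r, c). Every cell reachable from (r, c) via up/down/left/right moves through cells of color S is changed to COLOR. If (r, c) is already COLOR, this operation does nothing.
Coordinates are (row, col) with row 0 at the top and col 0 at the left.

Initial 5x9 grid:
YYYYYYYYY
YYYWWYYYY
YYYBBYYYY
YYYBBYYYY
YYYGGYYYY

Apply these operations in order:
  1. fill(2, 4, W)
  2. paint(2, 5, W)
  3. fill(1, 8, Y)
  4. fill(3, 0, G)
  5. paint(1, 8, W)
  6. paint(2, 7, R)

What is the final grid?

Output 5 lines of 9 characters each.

Answer: GGGGGGGGG
GGGWWGGGW
GGGWWWGRG
GGGWWGGGG
GGGGGGGGG

Derivation:
After op 1 fill(2,4,W) [4 cells changed]:
YYYYYYYYY
YYYWWYYYY
YYYWWYYYY
YYYWWYYYY
YYYGGYYYY
After op 2 paint(2,5,W):
YYYYYYYYY
YYYWWYYYY
YYYWWWYYY
YYYWWYYYY
YYYGGYYYY
After op 3 fill(1,8,Y) [0 cells changed]:
YYYYYYYYY
YYYWWYYYY
YYYWWWYYY
YYYWWYYYY
YYYGGYYYY
After op 4 fill(3,0,G) [36 cells changed]:
GGGGGGGGG
GGGWWGGGG
GGGWWWGGG
GGGWWGGGG
GGGGGGGGG
After op 5 paint(1,8,W):
GGGGGGGGG
GGGWWGGGW
GGGWWWGGG
GGGWWGGGG
GGGGGGGGG
After op 6 paint(2,7,R):
GGGGGGGGG
GGGWWGGGW
GGGWWWGRG
GGGWWGGGG
GGGGGGGGG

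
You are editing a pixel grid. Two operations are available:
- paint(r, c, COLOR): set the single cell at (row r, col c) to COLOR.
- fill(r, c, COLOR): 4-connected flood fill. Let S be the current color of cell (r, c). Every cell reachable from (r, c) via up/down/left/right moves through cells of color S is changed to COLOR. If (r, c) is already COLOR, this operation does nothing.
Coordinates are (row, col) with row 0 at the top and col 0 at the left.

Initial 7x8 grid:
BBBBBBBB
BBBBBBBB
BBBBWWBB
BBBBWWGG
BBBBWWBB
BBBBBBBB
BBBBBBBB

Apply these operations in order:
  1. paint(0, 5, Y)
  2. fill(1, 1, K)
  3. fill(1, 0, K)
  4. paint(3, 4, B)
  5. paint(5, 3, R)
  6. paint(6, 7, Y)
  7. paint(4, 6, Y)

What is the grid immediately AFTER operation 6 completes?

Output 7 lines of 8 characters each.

After op 1 paint(0,5,Y):
BBBBBYBB
BBBBBBBB
BBBBWWBB
BBBBWWGG
BBBBWWBB
BBBBBBBB
BBBBBBBB
After op 2 fill(1,1,K) [47 cells changed]:
KKKKKYKK
KKKKKKKK
KKKKWWKK
KKKKWWGG
KKKKWWKK
KKKKKKKK
KKKKKKKK
After op 3 fill(1,0,K) [0 cells changed]:
KKKKKYKK
KKKKKKKK
KKKKWWKK
KKKKWWGG
KKKKWWKK
KKKKKKKK
KKKKKKKK
After op 4 paint(3,4,B):
KKKKKYKK
KKKKKKKK
KKKKWWKK
KKKKBWGG
KKKKWWKK
KKKKKKKK
KKKKKKKK
After op 5 paint(5,3,R):
KKKKKYKK
KKKKKKKK
KKKKWWKK
KKKKBWGG
KKKKWWKK
KKKRKKKK
KKKKKKKK
After op 6 paint(6,7,Y):
KKKKKYKK
KKKKKKKK
KKKKWWKK
KKKKBWGG
KKKKWWKK
KKKRKKKK
KKKKKKKY

Answer: KKKKKYKK
KKKKKKKK
KKKKWWKK
KKKKBWGG
KKKKWWKK
KKKRKKKK
KKKKKKKY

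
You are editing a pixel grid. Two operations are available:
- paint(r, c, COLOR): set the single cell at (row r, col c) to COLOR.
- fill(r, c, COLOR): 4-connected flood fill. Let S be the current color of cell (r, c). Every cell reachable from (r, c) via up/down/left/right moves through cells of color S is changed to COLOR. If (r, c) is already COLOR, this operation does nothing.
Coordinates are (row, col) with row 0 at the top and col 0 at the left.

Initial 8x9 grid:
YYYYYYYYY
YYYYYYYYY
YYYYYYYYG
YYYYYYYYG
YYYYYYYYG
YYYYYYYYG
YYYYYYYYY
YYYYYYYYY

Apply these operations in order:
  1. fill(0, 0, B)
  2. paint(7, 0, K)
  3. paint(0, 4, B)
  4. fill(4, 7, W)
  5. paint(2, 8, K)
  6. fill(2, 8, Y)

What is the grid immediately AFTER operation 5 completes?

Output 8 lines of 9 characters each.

After op 1 fill(0,0,B) [68 cells changed]:
BBBBBBBBB
BBBBBBBBB
BBBBBBBBG
BBBBBBBBG
BBBBBBBBG
BBBBBBBBG
BBBBBBBBB
BBBBBBBBB
After op 2 paint(7,0,K):
BBBBBBBBB
BBBBBBBBB
BBBBBBBBG
BBBBBBBBG
BBBBBBBBG
BBBBBBBBG
BBBBBBBBB
KBBBBBBBB
After op 3 paint(0,4,B):
BBBBBBBBB
BBBBBBBBB
BBBBBBBBG
BBBBBBBBG
BBBBBBBBG
BBBBBBBBG
BBBBBBBBB
KBBBBBBBB
After op 4 fill(4,7,W) [67 cells changed]:
WWWWWWWWW
WWWWWWWWW
WWWWWWWWG
WWWWWWWWG
WWWWWWWWG
WWWWWWWWG
WWWWWWWWW
KWWWWWWWW
After op 5 paint(2,8,K):
WWWWWWWWW
WWWWWWWWW
WWWWWWWWK
WWWWWWWWG
WWWWWWWWG
WWWWWWWWG
WWWWWWWWW
KWWWWWWWW

Answer: WWWWWWWWW
WWWWWWWWW
WWWWWWWWK
WWWWWWWWG
WWWWWWWWG
WWWWWWWWG
WWWWWWWWW
KWWWWWWWW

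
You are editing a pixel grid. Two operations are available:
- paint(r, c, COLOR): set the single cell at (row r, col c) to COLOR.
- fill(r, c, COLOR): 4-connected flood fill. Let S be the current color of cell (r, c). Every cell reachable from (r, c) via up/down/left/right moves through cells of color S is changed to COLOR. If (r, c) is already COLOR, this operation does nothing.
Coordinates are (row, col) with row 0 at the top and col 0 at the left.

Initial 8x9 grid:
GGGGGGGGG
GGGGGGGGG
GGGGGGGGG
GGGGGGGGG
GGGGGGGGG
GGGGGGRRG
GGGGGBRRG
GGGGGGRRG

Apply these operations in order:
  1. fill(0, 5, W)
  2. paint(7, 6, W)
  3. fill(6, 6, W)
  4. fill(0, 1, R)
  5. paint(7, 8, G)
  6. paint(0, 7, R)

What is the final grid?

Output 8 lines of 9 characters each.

Answer: RRRRRRRRR
RRRRRRRRR
RRRRRRRRR
RRRRRRRRR
RRRRRRRRR
RRRRRRRRR
RRRRRBRRR
RRRRRRRRG

Derivation:
After op 1 fill(0,5,W) [65 cells changed]:
WWWWWWWWW
WWWWWWWWW
WWWWWWWWW
WWWWWWWWW
WWWWWWWWW
WWWWWWRRW
WWWWWBRRW
WWWWWWRRW
After op 2 paint(7,6,W):
WWWWWWWWW
WWWWWWWWW
WWWWWWWWW
WWWWWWWWW
WWWWWWWWW
WWWWWWRRW
WWWWWBRRW
WWWWWWWRW
After op 3 fill(6,6,W) [5 cells changed]:
WWWWWWWWW
WWWWWWWWW
WWWWWWWWW
WWWWWWWWW
WWWWWWWWW
WWWWWWWWW
WWWWWBWWW
WWWWWWWWW
After op 4 fill(0,1,R) [71 cells changed]:
RRRRRRRRR
RRRRRRRRR
RRRRRRRRR
RRRRRRRRR
RRRRRRRRR
RRRRRRRRR
RRRRRBRRR
RRRRRRRRR
After op 5 paint(7,8,G):
RRRRRRRRR
RRRRRRRRR
RRRRRRRRR
RRRRRRRRR
RRRRRRRRR
RRRRRRRRR
RRRRRBRRR
RRRRRRRRG
After op 6 paint(0,7,R):
RRRRRRRRR
RRRRRRRRR
RRRRRRRRR
RRRRRRRRR
RRRRRRRRR
RRRRRRRRR
RRRRRBRRR
RRRRRRRRG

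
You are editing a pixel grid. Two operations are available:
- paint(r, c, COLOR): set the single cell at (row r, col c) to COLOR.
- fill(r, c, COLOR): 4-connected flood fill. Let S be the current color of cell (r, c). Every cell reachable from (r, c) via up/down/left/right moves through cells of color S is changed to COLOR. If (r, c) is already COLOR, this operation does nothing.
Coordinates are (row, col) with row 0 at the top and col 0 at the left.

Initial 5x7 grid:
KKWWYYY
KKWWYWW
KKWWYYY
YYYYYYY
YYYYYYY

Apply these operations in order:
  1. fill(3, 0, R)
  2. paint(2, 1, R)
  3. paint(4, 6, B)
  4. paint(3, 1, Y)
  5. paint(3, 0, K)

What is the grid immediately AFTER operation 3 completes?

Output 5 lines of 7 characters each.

After op 1 fill(3,0,R) [21 cells changed]:
KKWWRRR
KKWWRWW
KKWWRRR
RRRRRRR
RRRRRRR
After op 2 paint(2,1,R):
KKWWRRR
KKWWRWW
KRWWRRR
RRRRRRR
RRRRRRR
After op 3 paint(4,6,B):
KKWWRRR
KKWWRWW
KRWWRRR
RRRRRRR
RRRRRRB

Answer: KKWWRRR
KKWWRWW
KRWWRRR
RRRRRRR
RRRRRRB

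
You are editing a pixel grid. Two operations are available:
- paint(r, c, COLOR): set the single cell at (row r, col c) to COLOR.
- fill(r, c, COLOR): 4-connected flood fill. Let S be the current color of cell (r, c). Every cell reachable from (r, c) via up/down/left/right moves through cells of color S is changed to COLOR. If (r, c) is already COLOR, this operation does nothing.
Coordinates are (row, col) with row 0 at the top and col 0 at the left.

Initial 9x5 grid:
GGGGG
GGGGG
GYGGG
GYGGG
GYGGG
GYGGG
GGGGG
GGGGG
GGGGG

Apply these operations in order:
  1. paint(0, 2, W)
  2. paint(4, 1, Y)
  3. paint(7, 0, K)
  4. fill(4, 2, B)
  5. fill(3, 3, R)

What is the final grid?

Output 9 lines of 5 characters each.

After op 1 paint(0,2,W):
GGWGG
GGGGG
GYGGG
GYGGG
GYGGG
GYGGG
GGGGG
GGGGG
GGGGG
After op 2 paint(4,1,Y):
GGWGG
GGGGG
GYGGG
GYGGG
GYGGG
GYGGG
GGGGG
GGGGG
GGGGG
After op 3 paint(7,0,K):
GGWGG
GGGGG
GYGGG
GYGGG
GYGGG
GYGGG
GGGGG
KGGGG
GGGGG
After op 4 fill(4,2,B) [39 cells changed]:
BBWBB
BBBBB
BYBBB
BYBBB
BYBBB
BYBBB
BBBBB
KBBBB
BBBBB
After op 5 fill(3,3,R) [39 cells changed]:
RRWRR
RRRRR
RYRRR
RYRRR
RYRRR
RYRRR
RRRRR
KRRRR
RRRRR

Answer: RRWRR
RRRRR
RYRRR
RYRRR
RYRRR
RYRRR
RRRRR
KRRRR
RRRRR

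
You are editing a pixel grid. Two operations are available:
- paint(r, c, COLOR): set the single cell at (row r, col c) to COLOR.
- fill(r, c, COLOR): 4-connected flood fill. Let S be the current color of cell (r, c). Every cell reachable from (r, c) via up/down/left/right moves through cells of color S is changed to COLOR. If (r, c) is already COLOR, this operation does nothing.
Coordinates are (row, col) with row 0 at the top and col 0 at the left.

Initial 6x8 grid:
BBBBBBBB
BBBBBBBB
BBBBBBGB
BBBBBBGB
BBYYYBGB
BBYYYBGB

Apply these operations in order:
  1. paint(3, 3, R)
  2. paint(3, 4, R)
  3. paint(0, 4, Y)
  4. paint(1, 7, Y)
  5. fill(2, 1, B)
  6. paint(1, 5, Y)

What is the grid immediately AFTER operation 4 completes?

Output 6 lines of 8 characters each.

After op 1 paint(3,3,R):
BBBBBBBB
BBBBBBBB
BBBBBBGB
BBBRBBGB
BBYYYBGB
BBYYYBGB
After op 2 paint(3,4,R):
BBBBBBBB
BBBBBBBB
BBBBBBGB
BBBRRBGB
BBYYYBGB
BBYYYBGB
After op 3 paint(0,4,Y):
BBBBYBBB
BBBBBBBB
BBBBBBGB
BBBRRBGB
BBYYYBGB
BBYYYBGB
After op 4 paint(1,7,Y):
BBBBYBBB
BBBBBBBY
BBBBBBGB
BBBRRBGB
BBYYYBGB
BBYYYBGB

Answer: BBBBYBBB
BBBBBBBY
BBBBBBGB
BBBRRBGB
BBYYYBGB
BBYYYBGB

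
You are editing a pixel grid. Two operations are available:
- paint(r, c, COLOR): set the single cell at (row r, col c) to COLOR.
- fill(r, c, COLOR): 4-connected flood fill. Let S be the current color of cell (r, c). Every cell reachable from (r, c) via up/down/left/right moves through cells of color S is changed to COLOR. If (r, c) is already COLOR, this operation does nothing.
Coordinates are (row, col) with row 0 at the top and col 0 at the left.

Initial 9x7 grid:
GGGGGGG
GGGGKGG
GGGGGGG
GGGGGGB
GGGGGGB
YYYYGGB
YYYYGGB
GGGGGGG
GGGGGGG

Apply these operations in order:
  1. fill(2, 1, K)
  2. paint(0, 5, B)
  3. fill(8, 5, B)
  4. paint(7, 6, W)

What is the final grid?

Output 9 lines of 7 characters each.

Answer: BBBBBBB
BBBBBBB
BBBBBBB
BBBBBBB
BBBBBBB
YYYYBBB
YYYYBBB
BBBBBBW
BBBBBBB

Derivation:
After op 1 fill(2,1,K) [50 cells changed]:
KKKKKKK
KKKKKKK
KKKKKKK
KKKKKKB
KKKKKKB
YYYYKKB
YYYYKKB
KKKKKKK
KKKKKKK
After op 2 paint(0,5,B):
KKKKKBK
KKKKKKK
KKKKKKK
KKKKKKB
KKKKKKB
YYYYKKB
YYYYKKB
KKKKKKK
KKKKKKK
After op 3 fill(8,5,B) [50 cells changed]:
BBBBBBB
BBBBBBB
BBBBBBB
BBBBBBB
BBBBBBB
YYYYBBB
YYYYBBB
BBBBBBB
BBBBBBB
After op 4 paint(7,6,W):
BBBBBBB
BBBBBBB
BBBBBBB
BBBBBBB
BBBBBBB
YYYYBBB
YYYYBBB
BBBBBBW
BBBBBBB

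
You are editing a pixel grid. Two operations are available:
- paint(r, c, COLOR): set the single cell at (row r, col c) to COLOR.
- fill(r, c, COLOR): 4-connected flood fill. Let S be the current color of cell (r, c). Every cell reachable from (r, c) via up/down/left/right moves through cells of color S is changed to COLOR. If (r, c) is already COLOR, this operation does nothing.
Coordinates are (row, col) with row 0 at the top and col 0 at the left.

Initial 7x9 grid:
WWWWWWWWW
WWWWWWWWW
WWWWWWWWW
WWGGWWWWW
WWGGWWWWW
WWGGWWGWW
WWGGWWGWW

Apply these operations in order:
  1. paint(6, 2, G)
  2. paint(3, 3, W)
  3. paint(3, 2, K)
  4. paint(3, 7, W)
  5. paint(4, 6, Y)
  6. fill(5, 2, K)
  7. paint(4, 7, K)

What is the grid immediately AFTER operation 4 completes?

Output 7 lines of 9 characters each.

Answer: WWWWWWWWW
WWWWWWWWW
WWWWWWWWW
WWKWWWWWW
WWGGWWWWW
WWGGWWGWW
WWGGWWGWW

Derivation:
After op 1 paint(6,2,G):
WWWWWWWWW
WWWWWWWWW
WWWWWWWWW
WWGGWWWWW
WWGGWWWWW
WWGGWWGWW
WWGGWWGWW
After op 2 paint(3,3,W):
WWWWWWWWW
WWWWWWWWW
WWWWWWWWW
WWGWWWWWW
WWGGWWWWW
WWGGWWGWW
WWGGWWGWW
After op 3 paint(3,2,K):
WWWWWWWWW
WWWWWWWWW
WWWWWWWWW
WWKWWWWWW
WWGGWWWWW
WWGGWWGWW
WWGGWWGWW
After op 4 paint(3,7,W):
WWWWWWWWW
WWWWWWWWW
WWWWWWWWW
WWKWWWWWW
WWGGWWWWW
WWGGWWGWW
WWGGWWGWW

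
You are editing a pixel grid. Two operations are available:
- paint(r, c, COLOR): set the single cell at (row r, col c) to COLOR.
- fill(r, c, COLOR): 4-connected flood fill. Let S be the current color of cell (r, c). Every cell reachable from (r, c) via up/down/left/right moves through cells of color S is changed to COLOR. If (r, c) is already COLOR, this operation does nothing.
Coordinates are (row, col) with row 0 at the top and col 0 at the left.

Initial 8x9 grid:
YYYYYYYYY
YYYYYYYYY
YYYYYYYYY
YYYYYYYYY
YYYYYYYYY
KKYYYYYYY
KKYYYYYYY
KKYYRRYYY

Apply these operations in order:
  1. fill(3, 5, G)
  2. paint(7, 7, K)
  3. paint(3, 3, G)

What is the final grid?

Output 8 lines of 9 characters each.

Answer: GGGGGGGGG
GGGGGGGGG
GGGGGGGGG
GGGGGGGGG
GGGGGGGGG
KKGGGGGGG
KKGGGGGGG
KKGGRRGKG

Derivation:
After op 1 fill(3,5,G) [64 cells changed]:
GGGGGGGGG
GGGGGGGGG
GGGGGGGGG
GGGGGGGGG
GGGGGGGGG
KKGGGGGGG
KKGGGGGGG
KKGGRRGGG
After op 2 paint(7,7,K):
GGGGGGGGG
GGGGGGGGG
GGGGGGGGG
GGGGGGGGG
GGGGGGGGG
KKGGGGGGG
KKGGGGGGG
KKGGRRGKG
After op 3 paint(3,3,G):
GGGGGGGGG
GGGGGGGGG
GGGGGGGGG
GGGGGGGGG
GGGGGGGGG
KKGGGGGGG
KKGGGGGGG
KKGGRRGKG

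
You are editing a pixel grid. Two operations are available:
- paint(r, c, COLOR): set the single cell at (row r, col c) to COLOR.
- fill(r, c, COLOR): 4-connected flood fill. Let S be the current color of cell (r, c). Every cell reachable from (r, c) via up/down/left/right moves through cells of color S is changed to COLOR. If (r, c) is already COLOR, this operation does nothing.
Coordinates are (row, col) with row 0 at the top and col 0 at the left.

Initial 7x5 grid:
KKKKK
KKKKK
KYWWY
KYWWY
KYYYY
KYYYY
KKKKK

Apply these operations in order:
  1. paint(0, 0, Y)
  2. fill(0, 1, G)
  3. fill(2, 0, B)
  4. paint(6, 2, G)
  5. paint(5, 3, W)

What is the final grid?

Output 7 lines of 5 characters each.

Answer: YBBBB
BBBBB
BYWWY
BYWWY
BYYYY
BYYWY
BBGBB

Derivation:
After op 1 paint(0,0,Y):
YKKKK
KKKKK
KYWWY
KYWWY
KYYYY
KYYYY
KKKKK
After op 2 fill(0,1,G) [18 cells changed]:
YGGGG
GGGGG
GYWWY
GYWWY
GYYYY
GYYYY
GGGGG
After op 3 fill(2,0,B) [18 cells changed]:
YBBBB
BBBBB
BYWWY
BYWWY
BYYYY
BYYYY
BBBBB
After op 4 paint(6,2,G):
YBBBB
BBBBB
BYWWY
BYWWY
BYYYY
BYYYY
BBGBB
After op 5 paint(5,3,W):
YBBBB
BBBBB
BYWWY
BYWWY
BYYYY
BYYWY
BBGBB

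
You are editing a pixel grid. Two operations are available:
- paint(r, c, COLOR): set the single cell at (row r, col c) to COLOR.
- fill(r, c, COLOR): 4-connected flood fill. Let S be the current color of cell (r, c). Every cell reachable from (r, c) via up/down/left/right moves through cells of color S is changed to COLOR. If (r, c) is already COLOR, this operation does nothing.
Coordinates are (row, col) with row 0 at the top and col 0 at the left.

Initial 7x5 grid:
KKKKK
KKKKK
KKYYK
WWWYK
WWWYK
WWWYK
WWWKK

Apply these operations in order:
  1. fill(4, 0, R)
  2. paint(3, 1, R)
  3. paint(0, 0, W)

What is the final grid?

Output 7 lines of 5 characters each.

After op 1 fill(4,0,R) [12 cells changed]:
KKKKK
KKKKK
KKYYK
RRRYK
RRRYK
RRRYK
RRRKK
After op 2 paint(3,1,R):
KKKKK
KKKKK
KKYYK
RRRYK
RRRYK
RRRYK
RRRKK
After op 3 paint(0,0,W):
WKKKK
KKKKK
KKYYK
RRRYK
RRRYK
RRRYK
RRRKK

Answer: WKKKK
KKKKK
KKYYK
RRRYK
RRRYK
RRRYK
RRRKK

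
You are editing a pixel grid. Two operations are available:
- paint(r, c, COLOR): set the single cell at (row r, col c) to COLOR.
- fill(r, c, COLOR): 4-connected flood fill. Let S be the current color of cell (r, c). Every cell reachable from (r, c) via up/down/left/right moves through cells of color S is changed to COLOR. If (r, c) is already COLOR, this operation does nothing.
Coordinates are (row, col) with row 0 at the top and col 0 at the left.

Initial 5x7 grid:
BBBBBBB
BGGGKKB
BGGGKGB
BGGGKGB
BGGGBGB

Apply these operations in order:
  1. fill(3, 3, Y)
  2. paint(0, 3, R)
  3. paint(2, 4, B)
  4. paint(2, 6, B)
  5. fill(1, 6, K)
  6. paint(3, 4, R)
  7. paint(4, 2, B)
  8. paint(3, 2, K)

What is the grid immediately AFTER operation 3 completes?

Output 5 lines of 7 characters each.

Answer: BBBRBBB
BYYYKKB
BYYYBGB
BYYYKGB
BYYYBGB

Derivation:
After op 1 fill(3,3,Y) [12 cells changed]:
BBBBBBB
BYYYKKB
BYYYKGB
BYYYKGB
BYYYBGB
After op 2 paint(0,3,R):
BBBRBBB
BYYYKKB
BYYYKGB
BYYYKGB
BYYYBGB
After op 3 paint(2,4,B):
BBBRBBB
BYYYKKB
BYYYBGB
BYYYKGB
BYYYBGB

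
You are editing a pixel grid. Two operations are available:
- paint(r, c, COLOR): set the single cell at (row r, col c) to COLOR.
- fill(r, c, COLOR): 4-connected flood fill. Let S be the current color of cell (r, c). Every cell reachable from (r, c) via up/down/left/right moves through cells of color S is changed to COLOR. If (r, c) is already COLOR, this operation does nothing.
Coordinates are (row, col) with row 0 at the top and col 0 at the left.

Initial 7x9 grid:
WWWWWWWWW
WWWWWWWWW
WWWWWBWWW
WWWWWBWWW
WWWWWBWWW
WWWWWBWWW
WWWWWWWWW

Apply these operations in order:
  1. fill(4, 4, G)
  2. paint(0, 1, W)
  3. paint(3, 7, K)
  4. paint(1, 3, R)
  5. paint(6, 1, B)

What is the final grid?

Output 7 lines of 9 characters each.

After op 1 fill(4,4,G) [59 cells changed]:
GGGGGGGGG
GGGGGGGGG
GGGGGBGGG
GGGGGBGGG
GGGGGBGGG
GGGGGBGGG
GGGGGGGGG
After op 2 paint(0,1,W):
GWGGGGGGG
GGGGGGGGG
GGGGGBGGG
GGGGGBGGG
GGGGGBGGG
GGGGGBGGG
GGGGGGGGG
After op 3 paint(3,7,K):
GWGGGGGGG
GGGGGGGGG
GGGGGBGGG
GGGGGBGKG
GGGGGBGGG
GGGGGBGGG
GGGGGGGGG
After op 4 paint(1,3,R):
GWGGGGGGG
GGGRGGGGG
GGGGGBGGG
GGGGGBGKG
GGGGGBGGG
GGGGGBGGG
GGGGGGGGG
After op 5 paint(6,1,B):
GWGGGGGGG
GGGRGGGGG
GGGGGBGGG
GGGGGBGKG
GGGGGBGGG
GGGGGBGGG
GBGGGGGGG

Answer: GWGGGGGGG
GGGRGGGGG
GGGGGBGGG
GGGGGBGKG
GGGGGBGGG
GGGGGBGGG
GBGGGGGGG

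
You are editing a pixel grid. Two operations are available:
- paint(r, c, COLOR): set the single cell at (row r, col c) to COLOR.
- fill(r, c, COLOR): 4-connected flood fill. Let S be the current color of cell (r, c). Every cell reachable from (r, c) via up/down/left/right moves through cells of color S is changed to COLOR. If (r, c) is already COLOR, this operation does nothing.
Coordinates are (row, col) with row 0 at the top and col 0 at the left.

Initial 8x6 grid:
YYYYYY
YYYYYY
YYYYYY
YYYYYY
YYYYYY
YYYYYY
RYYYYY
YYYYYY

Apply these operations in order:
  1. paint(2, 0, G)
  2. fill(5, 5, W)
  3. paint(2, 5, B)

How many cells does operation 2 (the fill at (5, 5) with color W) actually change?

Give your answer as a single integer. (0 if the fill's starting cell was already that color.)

After op 1 paint(2,0,G):
YYYYYY
YYYYYY
GYYYYY
YYYYYY
YYYYYY
YYYYYY
RYYYYY
YYYYYY
After op 2 fill(5,5,W) [46 cells changed]:
WWWWWW
WWWWWW
GWWWWW
WWWWWW
WWWWWW
WWWWWW
RWWWWW
WWWWWW

Answer: 46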